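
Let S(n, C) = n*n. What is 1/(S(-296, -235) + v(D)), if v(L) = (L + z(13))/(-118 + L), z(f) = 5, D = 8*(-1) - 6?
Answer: 44/3855107 ≈ 1.1413e-5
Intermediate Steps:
D = -14 (D = -8 - 6 = -14)
S(n, C) = n²
v(L) = (5 + L)/(-118 + L) (v(L) = (L + 5)/(-118 + L) = (5 + L)/(-118 + L))
1/(S(-296, -235) + v(D)) = 1/((-296)² + (5 - 14)/(-118 - 14)) = 1/(87616 - 9/(-132)) = 1/(87616 - 1/132*(-9)) = 1/(87616 + 3/44) = 1/(3855107/44) = 44/3855107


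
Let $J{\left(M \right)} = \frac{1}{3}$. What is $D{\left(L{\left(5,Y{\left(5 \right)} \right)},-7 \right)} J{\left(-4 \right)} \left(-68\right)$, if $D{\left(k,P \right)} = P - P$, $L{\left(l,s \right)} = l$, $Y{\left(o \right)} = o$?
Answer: $0$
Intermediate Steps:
$D{\left(k,P \right)} = 0$
$J{\left(M \right)} = \frac{1}{3}$
$D{\left(L{\left(5,Y{\left(5 \right)} \right)},-7 \right)} J{\left(-4 \right)} \left(-68\right) = 0 \cdot \frac{1}{3} \left(-68\right) = 0 \left(-68\right) = 0$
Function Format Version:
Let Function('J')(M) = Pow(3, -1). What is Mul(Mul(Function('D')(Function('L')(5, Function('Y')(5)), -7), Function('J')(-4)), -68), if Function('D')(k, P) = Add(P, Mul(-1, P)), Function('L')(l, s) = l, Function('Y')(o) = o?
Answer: 0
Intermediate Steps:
Function('D')(k, P) = 0
Function('J')(M) = Rational(1, 3)
Mul(Mul(Function('D')(Function('L')(5, Function('Y')(5)), -7), Function('J')(-4)), -68) = Mul(Mul(0, Rational(1, 3)), -68) = Mul(0, -68) = 0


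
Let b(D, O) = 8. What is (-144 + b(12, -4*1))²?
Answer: 18496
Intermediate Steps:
(-144 + b(12, -4*1))² = (-144 + 8)² = (-136)² = 18496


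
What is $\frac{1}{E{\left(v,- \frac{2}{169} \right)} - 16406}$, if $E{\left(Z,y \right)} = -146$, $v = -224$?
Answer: $- \frac{1}{16552} \approx -6.0416 \cdot 10^{-5}$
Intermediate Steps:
$\frac{1}{E{\left(v,- \frac{2}{169} \right)} - 16406} = \frac{1}{-146 - 16406} = \frac{1}{-16552} = - \frac{1}{16552}$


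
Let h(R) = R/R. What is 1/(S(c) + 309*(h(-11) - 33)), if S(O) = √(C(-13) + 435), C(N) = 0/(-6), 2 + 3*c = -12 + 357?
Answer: -3296/32590703 - √435/97772109 ≈ -0.00010135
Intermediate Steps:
h(R) = 1
c = 343/3 (c = -⅔ + (-12 + 357)/3 = -⅔ + (⅓)*345 = -⅔ + 115 = 343/3 ≈ 114.33)
C(N) = 0 (C(N) = 0*(-⅙) = 0)
S(O) = √435 (S(O) = √(0 + 435) = √435)
1/(S(c) + 309*(h(-11) - 33)) = 1/(√435 + 309*(1 - 33)) = 1/(√435 + 309*(-32)) = 1/(√435 - 9888) = 1/(-9888 + √435)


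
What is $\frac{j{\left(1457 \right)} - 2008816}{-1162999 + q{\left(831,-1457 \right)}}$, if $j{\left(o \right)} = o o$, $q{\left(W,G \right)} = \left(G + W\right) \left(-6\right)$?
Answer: $- \frac{114033}{1159243} \approx -0.098369$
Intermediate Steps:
$q{\left(W,G \right)} = - 6 G - 6 W$
$j{\left(o \right)} = o^{2}$
$\frac{j{\left(1457 \right)} - 2008816}{-1162999 + q{\left(831,-1457 \right)}} = \frac{1457^{2} - 2008816}{-1162999 - -3756} = \frac{2122849 - 2008816}{-1162999 + \left(8742 - 4986\right)} = \frac{114033}{-1162999 + 3756} = \frac{114033}{-1159243} = 114033 \left(- \frac{1}{1159243}\right) = - \frac{114033}{1159243}$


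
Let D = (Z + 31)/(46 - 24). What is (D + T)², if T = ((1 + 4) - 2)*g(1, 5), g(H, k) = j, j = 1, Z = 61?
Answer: 6241/121 ≈ 51.578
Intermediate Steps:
g(H, k) = 1
T = 3 (T = ((1 + 4) - 2)*1 = (5 - 2)*1 = 3*1 = 3)
D = 46/11 (D = (61 + 31)/(46 - 24) = 92/22 = 92*(1/22) = 46/11 ≈ 4.1818)
(D + T)² = (46/11 + 3)² = (79/11)² = 6241/121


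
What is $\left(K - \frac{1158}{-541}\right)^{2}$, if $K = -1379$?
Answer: $\frac{554847704161}{292681} \approx 1.8957 \cdot 10^{6}$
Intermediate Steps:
$\left(K - \frac{1158}{-541}\right)^{2} = \left(-1379 - \frac{1158}{-541}\right)^{2} = \left(-1379 - - \frac{1158}{541}\right)^{2} = \left(-1379 + \frac{1158}{541}\right)^{2} = \left(- \frac{744881}{541}\right)^{2} = \frac{554847704161}{292681}$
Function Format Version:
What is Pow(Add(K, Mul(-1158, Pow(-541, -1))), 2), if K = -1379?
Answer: Rational(554847704161, 292681) ≈ 1.8957e+6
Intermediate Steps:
Pow(Add(K, Mul(-1158, Pow(-541, -1))), 2) = Pow(Add(-1379, Mul(-1158, Pow(-541, -1))), 2) = Pow(Add(-1379, Mul(-1158, Rational(-1, 541))), 2) = Pow(Add(-1379, Rational(1158, 541)), 2) = Pow(Rational(-744881, 541), 2) = Rational(554847704161, 292681)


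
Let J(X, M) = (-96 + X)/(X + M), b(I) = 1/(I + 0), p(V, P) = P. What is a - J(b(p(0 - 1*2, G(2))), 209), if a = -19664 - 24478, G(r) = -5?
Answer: -46083767/1044 ≈ -44142.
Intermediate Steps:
b(I) = 1/I
J(X, M) = (-96 + X)/(M + X)
a = -44142
a - J(b(p(0 - 1*2, G(2))), 209) = -44142 - (-96 + 1/(-5))/(209 + 1/(-5)) = -44142 - (-96 - ⅕)/(209 - ⅕) = -44142 - (-481)/(1044/5*5) = -44142 - 5*(-481)/(1044*5) = -44142 - 1*(-481/1044) = -44142 + 481/1044 = -46083767/1044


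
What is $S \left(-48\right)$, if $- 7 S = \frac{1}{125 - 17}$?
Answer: $\frac{4}{63} \approx 0.063492$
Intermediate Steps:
$S = - \frac{1}{756}$ ($S = - \frac{1}{7 \left(125 - 17\right)} = - \frac{1}{7 \cdot 108} = \left(- \frac{1}{7}\right) \frac{1}{108} = - \frac{1}{756} \approx -0.0013228$)
$S \left(-48\right) = \left(- \frac{1}{756}\right) \left(-48\right) = \frac{4}{63}$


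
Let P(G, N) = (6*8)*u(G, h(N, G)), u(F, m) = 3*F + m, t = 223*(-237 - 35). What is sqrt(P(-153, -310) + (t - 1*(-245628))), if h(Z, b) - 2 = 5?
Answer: 2*sqrt(40819) ≈ 404.07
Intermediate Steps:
h(Z, b) = 7 (h(Z, b) = 2 + 5 = 7)
t = -60656 (t = 223*(-272) = -60656)
u(F, m) = m + 3*F
P(G, N) = 336 + 144*G (P(G, N) = (6*8)*(7 + 3*G) = 48*(7 + 3*G) = 336 + 144*G)
sqrt(P(-153, -310) + (t - 1*(-245628))) = sqrt((336 + 144*(-153)) + (-60656 - 1*(-245628))) = sqrt((336 - 22032) + (-60656 + 245628)) = sqrt(-21696 + 184972) = sqrt(163276) = 2*sqrt(40819)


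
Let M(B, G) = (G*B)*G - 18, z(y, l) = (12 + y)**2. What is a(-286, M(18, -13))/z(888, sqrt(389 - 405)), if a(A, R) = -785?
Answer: -157/162000 ≈ -0.00096914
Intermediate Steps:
M(B, G) = -18 + B*G**2 (M(B, G) = (B*G)*G - 18 = B*G**2 - 18 = -18 + B*G**2)
a(-286, M(18, -13))/z(888, sqrt(389 - 405)) = -785/(12 + 888)**2 = -785/(900**2) = -785/810000 = -785*1/810000 = -157/162000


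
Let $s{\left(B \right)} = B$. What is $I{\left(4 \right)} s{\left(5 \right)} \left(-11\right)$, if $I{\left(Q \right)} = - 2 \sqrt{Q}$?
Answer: $220$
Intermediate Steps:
$I{\left(4 \right)} s{\left(5 \right)} \left(-11\right) = - 2 \sqrt{4} \cdot 5 \left(-11\right) = \left(-2\right) 2 \cdot 5 \left(-11\right) = \left(-4\right) 5 \left(-11\right) = \left(-20\right) \left(-11\right) = 220$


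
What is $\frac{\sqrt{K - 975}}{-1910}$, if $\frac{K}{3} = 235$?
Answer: $- \frac{3 i \sqrt{30}}{1910} \approx - 0.008603 i$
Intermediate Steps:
$K = 705$ ($K = 3 \cdot 235 = 705$)
$\frac{\sqrt{K - 975}}{-1910} = \frac{\sqrt{705 - 975}}{-1910} = \sqrt{-270} \left(- \frac{1}{1910}\right) = 3 i \sqrt{30} \left(- \frac{1}{1910}\right) = - \frac{3 i \sqrt{30}}{1910}$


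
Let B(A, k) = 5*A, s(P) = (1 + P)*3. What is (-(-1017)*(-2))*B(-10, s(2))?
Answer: 101700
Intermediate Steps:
s(P) = 3 + 3*P
(-(-1017)*(-2))*B(-10, s(2)) = (-(-1017)*(-2))*(5*(-10)) = -113*18*(-50) = -2034*(-50) = 101700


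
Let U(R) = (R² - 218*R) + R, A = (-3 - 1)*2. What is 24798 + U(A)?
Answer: 26598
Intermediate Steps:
A = -8 (A = -4*2 = -8)
U(R) = R² - 217*R
24798 + U(A) = 24798 - 8*(-217 - 8) = 24798 - 8*(-225) = 24798 + 1800 = 26598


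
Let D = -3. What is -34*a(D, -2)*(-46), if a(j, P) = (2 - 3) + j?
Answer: -6256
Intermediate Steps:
a(j, P) = -1 + j
-34*a(D, -2)*(-46) = -34*(-1 - 3)*(-46) = -34*(-4)*(-46) = 136*(-46) = -6256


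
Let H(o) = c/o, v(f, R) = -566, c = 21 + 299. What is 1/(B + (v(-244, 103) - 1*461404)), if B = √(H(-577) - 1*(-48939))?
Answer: -266556690/123141165841817 - √16293027691/123141165841817 ≈ -2.1657e-6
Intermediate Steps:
c = 320
H(o) = 320/o
B = √16293027691/577 (B = √(320/(-577) - 1*(-48939)) = √(320*(-1/577) + 48939) = √(-320/577 + 48939) = √(28237483/577) = √16293027691/577 ≈ 221.22)
1/(B + (v(-244, 103) - 1*461404)) = 1/(√16293027691/577 + (-566 - 1*461404)) = 1/(√16293027691/577 + (-566 - 461404)) = 1/(√16293027691/577 - 461970) = 1/(-461970 + √16293027691/577)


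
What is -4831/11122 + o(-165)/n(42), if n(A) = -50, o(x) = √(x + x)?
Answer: -4831/11122 - I*√330/50 ≈ -0.43436 - 0.36332*I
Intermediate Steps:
o(x) = √2*√x (o(x) = √(2*x) = √2*√x)
-4831/11122 + o(-165)/n(42) = -4831/11122 + (√2*√(-165))/(-50) = -4831*1/11122 + (√2*(I*√165))*(-1/50) = -4831/11122 + (I*√330)*(-1/50) = -4831/11122 - I*√330/50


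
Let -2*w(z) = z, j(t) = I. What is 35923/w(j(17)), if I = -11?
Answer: 71846/11 ≈ 6531.5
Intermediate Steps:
j(t) = -11
w(z) = -z/2
35923/w(j(17)) = 35923/((-½*(-11))) = 35923/(11/2) = 35923*(2/11) = 71846/11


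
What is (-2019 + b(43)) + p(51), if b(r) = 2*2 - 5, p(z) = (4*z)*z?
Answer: 8384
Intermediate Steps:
p(z) = 4*z**2
b(r) = -1 (b(r) = 4 - 5 = -1)
(-2019 + b(43)) + p(51) = (-2019 - 1) + 4*51**2 = -2020 + 4*2601 = -2020 + 10404 = 8384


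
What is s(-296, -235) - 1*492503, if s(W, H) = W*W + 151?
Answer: -404736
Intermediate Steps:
s(W, H) = 151 + W² (s(W, H) = W² + 151 = 151 + W²)
s(-296, -235) - 1*492503 = (151 + (-296)²) - 1*492503 = (151 + 87616) - 492503 = 87767 - 492503 = -404736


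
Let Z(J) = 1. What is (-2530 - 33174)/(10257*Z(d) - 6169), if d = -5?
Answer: -4463/511 ≈ -8.7339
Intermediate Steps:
(-2530 - 33174)/(10257*Z(d) - 6169) = (-2530 - 33174)/(10257*1 - 6169) = -35704/(10257 - 6169) = -35704/4088 = -35704*1/4088 = -4463/511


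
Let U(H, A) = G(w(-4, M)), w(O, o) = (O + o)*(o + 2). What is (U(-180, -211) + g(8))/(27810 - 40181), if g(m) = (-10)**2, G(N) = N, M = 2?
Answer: -92/12371 ≈ -0.0074367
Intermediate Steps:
w(O, o) = (2 + o)*(O + o) (w(O, o) = (O + o)*(2 + o) = (2 + o)*(O + o))
U(H, A) = -8 (U(H, A) = 2**2 + 2*(-4) + 2*2 - 4*2 = 4 - 8 + 4 - 8 = -8)
g(m) = 100
(U(-180, -211) + g(8))/(27810 - 40181) = (-8 + 100)/(27810 - 40181) = 92/(-12371) = 92*(-1/12371) = -92/12371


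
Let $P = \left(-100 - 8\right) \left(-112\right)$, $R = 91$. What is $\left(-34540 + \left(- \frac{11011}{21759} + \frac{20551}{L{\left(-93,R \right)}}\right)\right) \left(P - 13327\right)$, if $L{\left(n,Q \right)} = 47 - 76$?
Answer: $\frac{27380651024108}{631011} \approx 4.3392 \cdot 10^{7}$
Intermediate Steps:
$P = 12096$ ($P = \left(-108\right) \left(-112\right) = 12096$)
$L{\left(n,Q \right)} = -29$
$\left(-34540 + \left(- \frac{11011}{21759} + \frac{20551}{L{\left(-93,R \right)}}\right)\right) \left(P - 13327\right) = \left(-34540 + \left(- \frac{11011}{21759} + \frac{20551}{-29}\right)\right) \left(12096 - 13327\right) = \left(-34540 + \left(\left(-11011\right) \frac{1}{21759} + 20551 \left(- \frac{1}{29}\right)\right)\right) \left(-1231\right) = \left(-34540 - \frac{447488528}{631011}\right) \left(-1231\right) = \left(- \frac{22242608468}{631011}\right) \left(-1231\right) = \frac{27380651024108}{631011}$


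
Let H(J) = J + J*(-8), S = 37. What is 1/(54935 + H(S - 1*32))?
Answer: 1/54900 ≈ 1.8215e-5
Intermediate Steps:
H(J) = -7*J (H(J) = J - 8*J = -7*J)
1/(54935 + H(S - 1*32)) = 1/(54935 - 7*(37 - 1*32)) = 1/(54935 - 7*(37 - 32)) = 1/(54935 - 7*5) = 1/(54935 - 35) = 1/54900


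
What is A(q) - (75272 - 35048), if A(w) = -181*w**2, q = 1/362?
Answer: -29122177/724 ≈ -40224.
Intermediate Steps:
q = 1/362 ≈ 0.0027624
A(q) - (75272 - 35048) = -181*(1/362)**2 - (75272 - 35048) = -181*1/131044 - 1*40224 = -1/724 - 40224 = -29122177/724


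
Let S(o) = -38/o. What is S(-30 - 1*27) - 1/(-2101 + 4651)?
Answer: 1699/2550 ≈ 0.66627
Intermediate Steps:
S(-30 - 1*27) - 1/(-2101 + 4651) = -38/(-30 - 1*27) - 1/(-2101 + 4651) = -38/(-30 - 27) - 1/2550 = -38/(-57) - 1*1/2550 = -38*(-1/57) - 1/2550 = ⅔ - 1/2550 = 1699/2550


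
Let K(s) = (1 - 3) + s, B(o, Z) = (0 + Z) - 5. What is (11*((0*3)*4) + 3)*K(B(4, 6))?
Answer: -3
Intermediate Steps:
B(o, Z) = -5 + Z (B(o, Z) = Z - 5 = -5 + Z)
K(s) = -2 + s
(11*((0*3)*4) + 3)*K(B(4, 6)) = (11*((0*3)*4) + 3)*(-2 + (-5 + 6)) = (11*(0*4) + 3)*(-2 + 1) = (11*0 + 3)*(-1) = (0 + 3)*(-1) = 3*(-1) = -3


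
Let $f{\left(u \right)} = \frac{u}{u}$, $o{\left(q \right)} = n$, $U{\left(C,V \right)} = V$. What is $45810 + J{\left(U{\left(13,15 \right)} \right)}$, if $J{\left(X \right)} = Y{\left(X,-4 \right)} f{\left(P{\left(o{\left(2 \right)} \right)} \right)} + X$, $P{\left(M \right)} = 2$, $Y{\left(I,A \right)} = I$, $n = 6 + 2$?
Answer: $45840$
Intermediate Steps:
$n = 8$
$o{\left(q \right)} = 8$
$f{\left(u \right)} = 1$
$J{\left(X \right)} = 2 X$ ($J{\left(X \right)} = X 1 + X = X + X = 2 X$)
$45810 + J{\left(U{\left(13,15 \right)} \right)} = 45810 + 2 \cdot 15 = 45810 + 30 = 45840$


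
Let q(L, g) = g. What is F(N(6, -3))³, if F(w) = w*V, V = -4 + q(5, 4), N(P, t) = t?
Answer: 0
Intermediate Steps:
V = 0 (V = -4 + 4 = 0)
F(w) = 0 (F(w) = w*0 = 0)
F(N(6, -3))³ = 0³ = 0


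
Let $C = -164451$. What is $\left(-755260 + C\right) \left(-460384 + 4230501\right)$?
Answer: $-3467418076187$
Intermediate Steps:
$\left(-755260 + C\right) \left(-460384 + 4230501\right) = \left(-755260 - 164451\right) \left(-460384 + 4230501\right) = \left(-919711\right) 3770117 = -3467418076187$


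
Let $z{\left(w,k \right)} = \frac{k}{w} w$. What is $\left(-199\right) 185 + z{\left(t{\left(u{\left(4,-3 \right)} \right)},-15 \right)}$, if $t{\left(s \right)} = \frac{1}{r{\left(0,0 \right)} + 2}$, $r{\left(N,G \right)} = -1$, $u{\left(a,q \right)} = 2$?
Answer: $-36830$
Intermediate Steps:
$t{\left(s \right)} = 1$ ($t{\left(s \right)} = \frac{1}{-1 + 2} = 1^{-1} = 1$)
$z{\left(w,k \right)} = k$
$\left(-199\right) 185 + z{\left(t{\left(u{\left(4,-3 \right)} \right)},-15 \right)} = \left(-199\right) 185 - 15 = -36815 - 15 = -36830$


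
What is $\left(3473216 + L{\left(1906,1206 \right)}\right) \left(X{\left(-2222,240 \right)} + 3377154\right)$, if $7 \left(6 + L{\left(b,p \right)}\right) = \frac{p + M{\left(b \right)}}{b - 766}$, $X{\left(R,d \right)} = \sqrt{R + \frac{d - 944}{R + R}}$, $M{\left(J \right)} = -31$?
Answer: $\frac{3120064434066305}{266} + \frac{5543243395 i \sqrt{2518334}}{53732} \approx 1.173 \cdot 10^{13} + 1.6371 \cdot 10^{8} i$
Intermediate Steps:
$X{\left(R,d \right)} = \sqrt{R + \frac{-944 + d}{2 R}}$
$L{\left(b,p \right)} = -6 + \frac{-31 + p}{7 \left(-766 + b\right)}$ ($L{\left(b,p \right)} = -6 + \frac{\left(p - 31\right) \frac{1}{b - 766}}{7} = -6 + \frac{\left(-31 + p\right) \frac{1}{-766 + b}}{7} = -6 + \frac{\frac{1}{-766 + b} \left(-31 + p\right)}{7} = -6 + \frac{-31 + p}{7 \left(-766 + b\right)}$)
$\left(3473216 + L{\left(1906,1206 \right)}\right) \left(X{\left(-2222,240 \right)} + 3377154\right) = \left(3473216 + \frac{32141 + 1206 - 80052}{7 \left(-766 + 1906\right)}\right) \left(\frac{\sqrt{2} \sqrt{\frac{-944 + 240 + 2 \left(-2222\right)^{2}}{-2222}}}{2} + 3377154\right) = \left(3473216 + \frac{32141 + 1206 - 80052}{7 \cdot 1140}\right) \left(\frac{\sqrt{2} \sqrt{- \frac{-944 + 240 + 2 \cdot 4937284}{2222}}}{2} + 3377154\right) = \left(3473216 + \frac{1}{7} \cdot \frac{1}{1140} \left(-46705\right)\right) \left(\frac{\sqrt{2} \sqrt{- \frac{-944 + 240 + 9874568}{2222}}}{2} + 3377154\right) = \left(3473216 - \frac{9341}{1596}\right) \left(\frac{\sqrt{2} \sqrt{\left(- \frac{1}{2222}\right) 9873864}}{2} + 3377154\right) = \frac{5543243395 \left(\frac{\sqrt{2} \sqrt{- \frac{448812}{101}}}{2} + 3377154\right)}{1596} = \frac{5543243395 \left(\frac{\sqrt{2} \frac{6 i \sqrt{1259167}}{101}}{2} + 3377154\right)}{1596} = \frac{5543243395 \left(\frac{3 i \sqrt{2518334}}{101} + 3377154\right)}{1596} = \frac{5543243395 \left(3377154 + \frac{3 i \sqrt{2518334}}{101}\right)}{1596} = \frac{3120064434066305}{266} + \frac{5543243395 i \sqrt{2518334}}{53732}$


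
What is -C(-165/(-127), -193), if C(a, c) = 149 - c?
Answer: -342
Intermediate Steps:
-C(-165/(-127), -193) = -(149 - 1*(-193)) = -(149 + 193) = -1*342 = -342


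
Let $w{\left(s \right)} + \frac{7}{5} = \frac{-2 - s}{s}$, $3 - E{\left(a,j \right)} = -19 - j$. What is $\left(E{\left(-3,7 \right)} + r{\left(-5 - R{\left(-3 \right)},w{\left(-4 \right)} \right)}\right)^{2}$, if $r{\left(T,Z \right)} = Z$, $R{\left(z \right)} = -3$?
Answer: $\frac{73441}{100} \approx 734.41$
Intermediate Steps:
$E{\left(a,j \right)} = 22 + j$ ($E{\left(a,j \right)} = 3 - \left(-19 - j\right) = 3 + \left(19 + j\right) = 22 + j$)
$w{\left(s \right)} = - \frac{7}{5} + \frac{-2 - s}{s}$
$\left(E{\left(-3,7 \right)} + r{\left(-5 - R{\left(-3 \right)},w{\left(-4 \right)} \right)}\right)^{2} = \left(\left(22 + 7\right) - \left(\frac{12}{5} + \frac{2}{-4}\right)\right)^{2} = \left(29 - \frac{19}{10}\right)^{2} = \left(\frac{271}{10}\right)^{2} = \frac{73441}{100}$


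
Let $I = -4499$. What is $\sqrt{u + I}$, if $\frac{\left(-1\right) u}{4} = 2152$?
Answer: $i \sqrt{13107} \approx 114.49 i$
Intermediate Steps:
$u = -8608$ ($u = \left(-4\right) 2152 = -8608$)
$\sqrt{u + I} = \sqrt{-8608 - 4499} = \sqrt{-13107} = i \sqrt{13107}$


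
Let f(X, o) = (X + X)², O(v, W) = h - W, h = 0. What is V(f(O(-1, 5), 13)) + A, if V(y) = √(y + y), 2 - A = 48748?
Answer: -48746 + 10*√2 ≈ -48732.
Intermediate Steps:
A = -48746 (A = 2 - 1*48748 = 2 - 48748 = -48746)
O(v, W) = -W (O(v, W) = 0 - W = -W)
f(X, o) = 4*X² (f(X, o) = (2*X)² = 4*X²)
V(y) = √2*√y (V(y) = √(2*y) = √2*√y)
V(f(O(-1, 5), 13)) + A = √2*√(4*(-1*5)²) - 48746 = √2*√(4*(-5)²) - 48746 = √2*√(4*25) - 48746 = √2*√100 - 48746 = √2*10 - 48746 = 10*√2 - 48746 = -48746 + 10*√2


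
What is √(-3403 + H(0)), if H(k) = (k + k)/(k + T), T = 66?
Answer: I*√3403 ≈ 58.335*I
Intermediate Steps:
H(k) = 2*k/(66 + k) (H(k) = (k + k)/(k + 66) = (2*k)/(66 + k) = 2*k/(66 + k))
√(-3403 + H(0)) = √(-3403 + 2*0/(66 + 0)) = √(-3403 + 2*0/66) = √(-3403 + 2*0*(1/66)) = √(-3403 + 0) = √(-3403) = I*√3403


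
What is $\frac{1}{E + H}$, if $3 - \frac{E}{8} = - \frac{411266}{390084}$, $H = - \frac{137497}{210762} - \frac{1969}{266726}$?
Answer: $\frac{456850982331621}{14516278458302036} \approx 0.031472$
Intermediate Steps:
$H = - \frac{9272253800}{14053926303}$ ($H = \left(-137497\right) \frac{1}{210762} - \frac{1969}{266726} = - \frac{137497}{210762} - \frac{1969}{266726} = - \frac{9272253800}{14053926303} \approx -0.65976$)
$E = \frac{3163036}{97521}$ ($E = 24 - 8 \left(- \frac{411266}{390084}\right) = 24 - 8 \left(\left(-411266\right) \frac{1}{390084}\right) = 24 - - \frac{822532}{97521} = 24 + \frac{822532}{97521} = \frac{3163036}{97521} \approx 32.434$)
$\frac{1}{E + H} = \frac{1}{\frac{3163036}{97521} - \frac{9272253800}{14053926303}} = \frac{1}{\frac{14516278458302036}{456850982331621}} = \frac{456850982331621}{14516278458302036}$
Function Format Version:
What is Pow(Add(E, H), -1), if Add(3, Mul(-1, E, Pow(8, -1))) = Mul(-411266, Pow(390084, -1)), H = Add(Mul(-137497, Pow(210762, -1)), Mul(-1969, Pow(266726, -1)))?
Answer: Rational(456850982331621, 14516278458302036) ≈ 0.031472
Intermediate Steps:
H = Rational(-9272253800, 14053926303) (H = Add(Mul(-137497, Rational(1, 210762)), Mul(-1969, Rational(1, 266726))) = Add(Rational(-137497, 210762), Rational(-1969, 266726)) = Rational(-9272253800, 14053926303) ≈ -0.65976)
E = Rational(3163036, 97521) (E = Add(24, Mul(-8, Mul(-411266, Pow(390084, -1)))) = Add(24, Mul(-8, Mul(-411266, Rational(1, 390084)))) = Add(24, Mul(-8, Rational(-205633, 195042))) = Add(24, Rational(822532, 97521)) = Rational(3163036, 97521) ≈ 32.434)
Pow(Add(E, H), -1) = Pow(Add(Rational(3163036, 97521), Rational(-9272253800, 14053926303)), -1) = Pow(Rational(14516278458302036, 456850982331621), -1) = Rational(456850982331621, 14516278458302036)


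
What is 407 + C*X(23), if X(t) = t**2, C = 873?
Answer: 462224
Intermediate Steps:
407 + C*X(23) = 407 + 873*23**2 = 407 + 873*529 = 407 + 461817 = 462224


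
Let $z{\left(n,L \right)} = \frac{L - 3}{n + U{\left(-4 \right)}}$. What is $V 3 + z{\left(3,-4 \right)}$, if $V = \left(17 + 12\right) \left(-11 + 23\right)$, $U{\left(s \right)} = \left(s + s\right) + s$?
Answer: $\frac{9403}{9} \approx 1044.8$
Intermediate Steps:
$U{\left(s \right)} = 3 s$ ($U{\left(s \right)} = 2 s + s = 3 s$)
$V = 348$ ($V = 29 \cdot 12 = 348$)
$z{\left(n,L \right)} = \frac{-3 + L}{-12 + n}$ ($z{\left(n,L \right)} = \frac{L - 3}{n + 3 \left(-4\right)} = \frac{-3 + L}{n - 12} = \frac{-3 + L}{-12 + n}$)
$V 3 + z{\left(3,-4 \right)} = 348 \cdot 3 + \frac{-3 - 4}{-12 + 3} = 1044 + \frac{1}{-9} \left(-7\right) = 1044 - - \frac{7}{9} = 1044 + \frac{7}{9} = \frac{9403}{9}$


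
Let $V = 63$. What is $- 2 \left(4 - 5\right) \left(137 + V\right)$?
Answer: $400$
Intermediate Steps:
$- 2 \left(4 - 5\right) \left(137 + V\right) = - 2 \left(4 - 5\right) \left(137 + 63\right) = \left(-2\right) \left(-1\right) 200 = 2 \cdot 200 = 400$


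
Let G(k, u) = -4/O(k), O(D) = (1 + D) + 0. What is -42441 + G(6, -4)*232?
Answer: -298015/7 ≈ -42574.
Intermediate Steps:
O(D) = 1 + D
G(k, u) = -4/(1 + k)
-42441 + G(6, -4)*232 = -42441 - 4/(1 + 6)*232 = -42441 - 4/7*232 = -42441 - 928/7 = -298015/7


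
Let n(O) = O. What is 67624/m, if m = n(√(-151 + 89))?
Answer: -33812*I*√62/31 ≈ -8588.3*I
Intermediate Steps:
m = I*√62 (m = √(-151 + 89) = √(-62) = I*√62 ≈ 7.874*I)
67624/m = 67624/((I*√62)) = 67624*(-I*√62/62) = -33812*I*√62/31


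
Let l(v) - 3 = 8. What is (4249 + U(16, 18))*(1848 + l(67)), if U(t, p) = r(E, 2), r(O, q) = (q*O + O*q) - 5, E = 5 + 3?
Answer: 7949084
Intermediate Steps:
E = 8
r(O, q) = -5 + 2*O*q (r(O, q) = (O*q + O*q) - 5 = 2*O*q - 5 = -5 + 2*O*q)
l(v) = 11 (l(v) = 3 + 8 = 11)
U(t, p) = 27 (U(t, p) = -5 + 2*8*2 = -5 + 32 = 27)
(4249 + U(16, 18))*(1848 + l(67)) = (4249 + 27)*(1848 + 11) = 4276*1859 = 7949084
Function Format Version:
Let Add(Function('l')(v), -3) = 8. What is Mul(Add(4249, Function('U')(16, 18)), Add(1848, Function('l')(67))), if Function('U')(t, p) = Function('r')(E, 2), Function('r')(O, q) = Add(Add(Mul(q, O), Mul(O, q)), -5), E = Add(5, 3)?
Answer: 7949084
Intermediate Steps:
E = 8
Function('r')(O, q) = Add(-5, Mul(2, O, q)) (Function('r')(O, q) = Add(Add(Mul(O, q), Mul(O, q)), -5) = Add(Mul(2, O, q), -5) = Add(-5, Mul(2, O, q)))
Function('l')(v) = 11 (Function('l')(v) = Add(3, 8) = 11)
Function('U')(t, p) = 27 (Function('U')(t, p) = Add(-5, Mul(2, 8, 2)) = Add(-5, 32) = 27)
Mul(Add(4249, Function('U')(16, 18)), Add(1848, Function('l')(67))) = Mul(Add(4249, 27), Add(1848, 11)) = Mul(4276, 1859) = 7949084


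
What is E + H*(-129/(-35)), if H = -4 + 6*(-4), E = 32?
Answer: -356/5 ≈ -71.200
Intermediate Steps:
H = -28 (H = -4 - 24 = -28)
E + H*(-129/(-35)) = 32 - (-3612)/(-35) = 32 - (-3612)*(-1)/35 = 32 - 28*129/35 = 32 - 516/5 = -356/5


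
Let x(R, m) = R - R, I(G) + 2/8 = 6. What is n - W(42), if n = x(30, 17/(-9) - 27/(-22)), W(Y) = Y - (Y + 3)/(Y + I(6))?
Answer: -7842/191 ≈ -41.058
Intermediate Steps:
I(G) = 23/4 (I(G) = -¼ + 6 = 23/4)
x(R, m) = 0
W(Y) = Y - (3 + Y)/(23/4 + Y) (W(Y) = Y - (Y + 3)/(Y + 23/4) = Y - (3 + Y)/(23/4 + Y))
n = 0
n - W(42) = 0 - (-12 + 4*42² + 19*42)/(23 + 4*42) = 0 - (-12 + 4*1764 + 798)/(23 + 168) = 0 - (-12 + 7056 + 798)/191 = 0 - 7842/191 = -7842/191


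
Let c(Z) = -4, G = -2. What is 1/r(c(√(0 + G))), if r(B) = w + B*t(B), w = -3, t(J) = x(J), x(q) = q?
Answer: 1/13 ≈ 0.076923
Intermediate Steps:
t(J) = J
r(B) = -3 + B² (r(B) = -3 + B*B = -3 + B²)
1/r(c(√(0 + G))) = 1/(-3 + (-4)²) = 1/(-3 + 16) = 1/13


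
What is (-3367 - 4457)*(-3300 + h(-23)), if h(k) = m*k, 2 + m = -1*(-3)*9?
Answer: 30318000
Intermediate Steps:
m = 25 (m = -2 - 1*(-3)*9 = -2 + 3*9 = -2 + 27 = 25)
h(k) = 25*k
(-3367 - 4457)*(-3300 + h(-23)) = (-3367 - 4457)*(-3300 + 25*(-23)) = -7824*(-3300 - 575) = -7824*(-3875) = 30318000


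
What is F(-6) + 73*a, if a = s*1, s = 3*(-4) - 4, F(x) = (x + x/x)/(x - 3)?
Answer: -10507/9 ≈ -1167.4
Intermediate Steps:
F(x) = (1 + x)/(-3 + x) (F(x) = (x + 1)/(-3 + x) = (1 + x)/(-3 + x))
s = -16 (s = -12 - 4 = -16)
a = -16 (a = -16*1 = -16)
F(-6) + 73*a = (1 - 6)/(-3 - 6) + 73*(-16) = -5/(-9) - 1168 = -1/9*(-5) - 1168 = 5/9 - 1168 = -10507/9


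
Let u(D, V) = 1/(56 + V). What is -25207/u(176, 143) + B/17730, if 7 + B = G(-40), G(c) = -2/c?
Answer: -1778742037939/354600 ≈ -5.0162e+6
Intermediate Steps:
B = -139/20 (B = -7 - 2/(-40) = -7 - 2*(-1/40) = -7 + 1/20 = -139/20 ≈ -6.9500)
-25207/u(176, 143) + B/17730 = -25207/(1/(56 + 143)) - 139/20/17730 = -25207/(1/199) - 139/20*1/17730 = -25207/1/199 - 139/354600 = -25207*199 - 139/354600 = -5016193 - 139/354600 = -1778742037939/354600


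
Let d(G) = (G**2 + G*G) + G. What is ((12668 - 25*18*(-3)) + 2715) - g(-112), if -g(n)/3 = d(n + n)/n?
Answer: 14051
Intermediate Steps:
d(G) = G + 2*G**2 (d(G) = (G**2 + G**2) + G = 2*G**2 + G = G + 2*G**2)
g(n) = -6 - 24*n (g(n) = -3*(n + n)*(1 + 2*(n + n))/n = -3*(2*n)*(1 + 2*(2*n))/n = -3*(2*n)*(1 + 4*n)/n = -3*2*n*(1 + 4*n)/n = -3*(2 + 8*n) = -6 - 24*n)
((12668 - 25*18*(-3)) + 2715) - g(-112) = ((12668 - 25*18*(-3)) + 2715) - (-6 - 24*(-112)) = ((12668 - 450*(-3)) + 2715) - (-6 + 2688) = ((12668 + 1350) + 2715) - 1*2682 = (14018 + 2715) - 2682 = 16733 - 2682 = 14051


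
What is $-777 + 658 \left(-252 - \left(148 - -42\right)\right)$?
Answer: $-291613$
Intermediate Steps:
$-777 + 658 \left(-252 - \left(148 - -42\right)\right) = -777 + 658 \left(-252 - \left(148 + 42\right)\right) = -777 + 658 \left(-252 - 190\right) = -777 + 658 \left(-442\right) = -777 - 290836 = -291613$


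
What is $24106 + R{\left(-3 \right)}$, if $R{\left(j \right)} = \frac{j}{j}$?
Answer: $24107$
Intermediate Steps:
$R{\left(j \right)} = 1$
$24106 + R{\left(-3 \right)} = 24106 + 1 = 24107$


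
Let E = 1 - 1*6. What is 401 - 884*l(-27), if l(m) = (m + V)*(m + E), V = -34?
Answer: -1725167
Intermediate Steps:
E = -5 (E = 1 - 6 = -5)
l(m) = (-34 + m)*(-5 + m) (l(m) = (m - 34)*(m - 5) = (-34 + m)*(-5 + m))
401 - 884*l(-27) = 401 - 884*(170 + (-27)² - 39*(-27)) = 401 - 884*(170 + 729 + 1053) = 401 - 884*1952 = 401 - 1725568 = -1725167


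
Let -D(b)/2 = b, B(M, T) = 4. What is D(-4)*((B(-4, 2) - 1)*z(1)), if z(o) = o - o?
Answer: 0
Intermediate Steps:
z(o) = 0
D(b) = -2*b
D(-4)*((B(-4, 2) - 1)*z(1)) = (-2*(-4))*((4 - 1)*0) = 8*(3*0) = 8*0 = 0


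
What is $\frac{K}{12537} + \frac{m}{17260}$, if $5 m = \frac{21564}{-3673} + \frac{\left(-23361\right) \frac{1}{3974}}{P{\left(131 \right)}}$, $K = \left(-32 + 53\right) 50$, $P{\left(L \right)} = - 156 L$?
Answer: $\frac{32976760225025611}{394062587736712800} \approx 0.083684$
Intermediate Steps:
$K = 1050$ ($K = 21 \cdot 50 = 1050$)
$m = - \frac{44902155937}{38242835240}$ ($m = \frac{\frac{21564}{-3673} + \frac{\left(-23361\right) \frac{1}{3974}}{\left(-156\right) 131}}{5} = \frac{21564 \left(- \frac{1}{3673}\right) + \frac{\left(-23361\right) \frac{1}{3974}}{-20436}}{5} = \frac{- \frac{21564}{3673} - - \frac{599}{2082376}}{5} = \frac{- \frac{21564}{3673} + \frac{599}{2082376}}{5} = \frac{1}{5} \left(- \frac{44902155937}{7648567048}\right) = - \frac{44902155937}{38242835240} \approx -1.1741$)
$\frac{K}{12537} + \frac{m}{17260} = \frac{1050}{12537} - \frac{44902155937}{38242835240 \cdot 17260} = 1050 \cdot \frac{1}{12537} - \frac{44902155937}{660071336242400} = \frac{50}{597} - \frac{44902155937}{660071336242400} = \frac{32976760225025611}{394062587736712800}$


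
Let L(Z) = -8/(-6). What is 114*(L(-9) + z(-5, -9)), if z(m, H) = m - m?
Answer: 152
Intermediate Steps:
L(Z) = 4/3 (L(Z) = -8*(-⅙) = 4/3)
z(m, H) = 0
114*(L(-9) + z(-5, -9)) = 114*(4/3 + 0) = 114*(4/3) = 152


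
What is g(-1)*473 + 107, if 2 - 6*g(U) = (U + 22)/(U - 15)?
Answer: 35341/96 ≈ 368.14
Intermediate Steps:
g(U) = ⅓ - (22 + U)/(6*(-15 + U)) (g(U) = ⅓ - (U + 22)/(6*(U - 15)) = ⅓ - (22 + U)/(6*(-15 + U)))
g(-1)*473 + 107 = ((-52 - 1)/(6*(-15 - 1)))*473 + 107 = ((⅙)*(-53)/(-16))*473 + 107 = ((⅙)*(-1/16)*(-53))*473 + 107 = (53/96)*473 + 107 = 25069/96 + 107 = 35341/96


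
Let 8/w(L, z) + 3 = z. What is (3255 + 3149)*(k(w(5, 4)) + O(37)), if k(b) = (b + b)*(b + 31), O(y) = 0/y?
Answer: 3996096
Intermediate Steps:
w(L, z) = 8/(-3 + z)
O(y) = 0
k(b) = 2*b*(31 + b) (k(b) = (2*b)*(31 + b) = 2*b*(31 + b))
(3255 + 3149)*(k(w(5, 4)) + O(37)) = (3255 + 3149)*(2*(8/(-3 + 4))*(31 + 8/(-3 + 4)) + 0) = 6404*(2*(8/1)*(31 + 8/1) + 0) = 6404*(2*(8*1)*(31 + 8*1) + 0) = 6404*(2*8*(31 + 8) + 0) = 6404*(2*8*39 + 0) = 6404*(624 + 0) = 6404*624 = 3996096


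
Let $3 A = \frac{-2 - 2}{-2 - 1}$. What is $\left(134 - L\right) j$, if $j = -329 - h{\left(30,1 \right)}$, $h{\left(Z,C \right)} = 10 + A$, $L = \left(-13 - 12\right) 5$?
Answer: $- \frac{791245}{9} \approx -87916.0$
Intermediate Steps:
$L = -125$ ($L = \left(-25\right) 5 = -125$)
$A = \frac{4}{9}$ ($A = \frac{\left(-2 - 2\right) \frac{1}{-2 - 1}}{3} = \frac{\left(-4\right) \frac{1}{-3}}{3} = \frac{\left(-4\right) \left(- \frac{1}{3}\right)}{3} = \frac{1}{3} \cdot \frac{4}{3} = \frac{4}{9} \approx 0.44444$)
$h{\left(Z,C \right)} = \frac{94}{9}$ ($h{\left(Z,C \right)} = 10 + \frac{4}{9} = \frac{94}{9}$)
$j = - \frac{3055}{9}$ ($j = -329 - \frac{94}{9} = - \frac{3055}{9} \approx -339.44$)
$\left(134 - L\right) j = \left(134 - -125\right) \left(- \frac{3055}{9}\right) = \left(134 + 125\right) \left(- \frac{3055}{9}\right) = 259 \left(- \frac{3055}{9}\right) = - \frac{791245}{9}$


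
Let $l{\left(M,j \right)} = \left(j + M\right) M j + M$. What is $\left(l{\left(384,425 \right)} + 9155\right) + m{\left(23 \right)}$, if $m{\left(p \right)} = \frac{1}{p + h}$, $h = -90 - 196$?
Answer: $\frac{34726083156}{263} \approx 1.3204 \cdot 10^{8}$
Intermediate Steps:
$l{\left(M,j \right)} = M + M j \left(M + j\right)$ ($l{\left(M,j \right)} = \left(M + j\right) M j + M = M \left(M + j\right) j + M = M j \left(M + j\right) + M = M + M j \left(M + j\right)$)
$h = -286$ ($h = -90 - 196 = -286$)
$m{\left(p \right)} = \frac{1}{-286 + p}$ ($m{\left(p \right)} = \frac{1}{p - 286} = \frac{1}{-286 + p}$)
$\left(l{\left(384,425 \right)} + 9155\right) + m{\left(23 \right)} = \left(384 \left(1 + 425^{2} + 384 \cdot 425\right) + 9155\right) + \frac{1}{-286 + 23} = \left(384 \left(1 + 180625 + 163200\right) + 9155\right) + \frac{1}{-263} = \left(384 \cdot 343826 + 9155\right) - \frac{1}{263} = \left(132029184 + 9155\right) - \frac{1}{263} = 132038339 - \frac{1}{263} = \frac{34726083156}{263}$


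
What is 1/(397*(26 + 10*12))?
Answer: 1/57962 ≈ 1.7253e-5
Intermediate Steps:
1/(397*(26 + 10*12)) = 1/(397*(26 + 120)) = 1/(397*146) = 1/57962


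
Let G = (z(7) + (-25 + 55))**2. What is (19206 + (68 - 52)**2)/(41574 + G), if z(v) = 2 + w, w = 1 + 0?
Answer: 19462/42663 ≈ 0.45618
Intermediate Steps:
w = 1
z(v) = 3 (z(v) = 2 + 1 = 3)
G = 1089 (G = (3 + (-25 + 55))**2 = (3 + 30)**2 = 33**2 = 1089)
(19206 + (68 - 52)**2)/(41574 + G) = (19206 + (68 - 52)**2)/(41574 + 1089) = (19206 + 16**2)/42663 = (19206 + 256)*(1/42663) = 19462*(1/42663) = 19462/42663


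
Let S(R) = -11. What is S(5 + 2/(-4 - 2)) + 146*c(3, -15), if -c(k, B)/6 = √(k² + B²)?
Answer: -11 - 2628*√26 ≈ -13411.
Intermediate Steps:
c(k, B) = -6*√(B² + k²) (c(k, B) = -6*√(k² + B²) = -6*√(B² + k²))
S(5 + 2/(-4 - 2)) + 146*c(3, -15) = -11 + 146*(-6*√((-15)² + 3²)) = -11 + 146*(-6*√(225 + 9)) = -11 + 146*(-18*√26) = -11 - 2628*√26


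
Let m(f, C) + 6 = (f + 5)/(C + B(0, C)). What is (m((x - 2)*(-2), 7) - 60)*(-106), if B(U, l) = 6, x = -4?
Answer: 89146/13 ≈ 6857.4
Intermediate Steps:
m(f, C) = -6 + (5 + f)/(6 + C) (m(f, C) = -6 + (f + 5)/(C + 6) = -6 + (5 + f)/(6 + C))
(m((x - 2)*(-2), 7) - 60)*(-106) = ((-31 + (-4 - 2)*(-2) - 6*7)/(6 + 7) - 60)*(-106) = ((-31 - 6*(-2) - 42)/13 - 60)*(-106) = ((-31 + 12 - 42)/13 - 60)*(-106) = ((1/13)*(-61) - 60)*(-106) = (-61/13 - 60)*(-106) = -841/13*(-106) = 89146/13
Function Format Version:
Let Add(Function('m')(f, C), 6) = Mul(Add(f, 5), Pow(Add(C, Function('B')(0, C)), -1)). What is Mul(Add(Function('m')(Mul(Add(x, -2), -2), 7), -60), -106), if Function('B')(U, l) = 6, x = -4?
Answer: Rational(89146, 13) ≈ 6857.4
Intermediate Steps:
Function('m')(f, C) = Add(-6, Mul(Pow(Add(6, C), -1), Add(5, f))) (Function('m')(f, C) = Add(-6, Mul(Add(f, 5), Pow(Add(C, 6), -1))) = Add(-6, Mul(Add(5, f), Pow(Add(6, C), -1))) = Add(-6, Mul(Pow(Add(6, C), -1), Add(5, f))))
Mul(Add(Function('m')(Mul(Add(x, -2), -2), 7), -60), -106) = Mul(Add(Mul(Pow(Add(6, 7), -1), Add(-31, Mul(Add(-4, -2), -2), Mul(-6, 7))), -60), -106) = Mul(Add(Mul(Pow(13, -1), Add(-31, Mul(-6, -2), -42)), -60), -106) = Mul(Add(Mul(Rational(1, 13), Add(-31, 12, -42)), -60), -106) = Mul(Add(Mul(Rational(1, 13), -61), -60), -106) = Mul(Add(Rational(-61, 13), -60), -106) = Mul(Rational(-841, 13), -106) = Rational(89146, 13)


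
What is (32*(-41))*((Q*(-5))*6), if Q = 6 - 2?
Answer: 157440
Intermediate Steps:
Q = 4
(32*(-41))*((Q*(-5))*6) = (32*(-41))*((4*(-5))*6) = -(-26240)*6 = -1312*(-120) = 157440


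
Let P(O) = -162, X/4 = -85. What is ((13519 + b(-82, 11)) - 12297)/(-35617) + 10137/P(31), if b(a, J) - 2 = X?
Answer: -120397579/1923318 ≈ -62.599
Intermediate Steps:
X = -340 (X = 4*(-85) = -340)
b(a, J) = -338 (b(a, J) = 2 - 340 = -338)
((13519 + b(-82, 11)) - 12297)/(-35617) + 10137/P(31) = ((13519 - 338) - 12297)/(-35617) + 10137/(-162) = (13181 - 12297)*(-1/35617) + 10137*(-1/162) = 884*(-1/35617) - 3379/54 = -884/35617 - 3379/54 = -120397579/1923318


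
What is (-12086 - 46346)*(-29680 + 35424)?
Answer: -335633408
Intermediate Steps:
(-12086 - 46346)*(-29680 + 35424) = -58432*5744 = -335633408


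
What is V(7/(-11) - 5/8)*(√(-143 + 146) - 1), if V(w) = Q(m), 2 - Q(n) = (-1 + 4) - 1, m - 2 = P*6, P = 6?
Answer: 0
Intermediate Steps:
m = 38 (m = 2 + 6*6 = 2 + 36 = 38)
Q(n) = 0 (Q(n) = 2 - ((-1 + 4) - 1) = 2 - (3 - 1) = 2 - 1*2 = 2 - 2 = 0)
V(w) = 0
V(7/(-11) - 5/8)*(√(-143 + 146) - 1) = 0*(√(-143 + 146) - 1) = 0*(√3 - 1) = 0*(-1 + √3) = 0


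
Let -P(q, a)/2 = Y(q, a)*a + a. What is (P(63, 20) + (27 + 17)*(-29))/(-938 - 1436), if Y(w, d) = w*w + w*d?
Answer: 105238/1187 ≈ 88.659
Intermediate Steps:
Y(w, d) = w² + d*w
P(q, a) = -2*a - 2*a*q*(a + q) (P(q, a) = -2*((q*(a + q))*a + a) = -2*(a*q*(a + q) + a) = -2*(a + a*q*(a + q)) = -2*a - 2*a*q*(a + q))
(P(63, 20) + (27 + 17)*(-29))/(-938 - 1436) = (-2*20*(1 + 63*(20 + 63)) + (27 + 17)*(-29))/(-938 - 1436) = (-2*20*(1 + 63*83) + 44*(-29))/(-2374) = (-2*20*(1 + 5229) - 1276)*(-1/2374) = (-2*20*5230 - 1276)*(-1/2374) = (-209200 - 1276)*(-1/2374) = -210476*(-1/2374) = 105238/1187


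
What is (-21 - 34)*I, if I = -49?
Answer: 2695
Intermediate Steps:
(-21 - 34)*I = (-21 - 34)*(-49) = -55*(-49) = 2695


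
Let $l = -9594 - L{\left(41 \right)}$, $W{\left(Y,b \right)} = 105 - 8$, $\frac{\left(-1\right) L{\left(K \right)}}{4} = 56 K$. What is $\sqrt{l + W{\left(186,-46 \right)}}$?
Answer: $i \sqrt{313} \approx 17.692 i$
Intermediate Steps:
$L{\left(K \right)} = - 224 K$ ($L{\left(K \right)} = - 4 \cdot 56 K = - 224 K$)
$W{\left(Y,b \right)} = 97$
$l = -410$ ($l = -9594 - \left(-224\right) 41 = -9594 - -9184 = -9594 + 9184 = -410$)
$\sqrt{l + W{\left(186,-46 \right)}} = \sqrt{-410 + 97} = \sqrt{-313} = i \sqrt{313}$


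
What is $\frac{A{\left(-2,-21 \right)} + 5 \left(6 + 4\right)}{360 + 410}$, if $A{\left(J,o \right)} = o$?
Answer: $\frac{29}{770} \approx 0.037662$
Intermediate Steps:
$\frac{A{\left(-2,-21 \right)} + 5 \left(6 + 4\right)}{360 + 410} = \frac{-21 + 5 \left(6 + 4\right)}{360 + 410} = \frac{-21 + 5 \cdot 10}{770} = \left(-21 + 50\right) \frac{1}{770} = 29 \cdot \frac{1}{770} = \frac{29}{770}$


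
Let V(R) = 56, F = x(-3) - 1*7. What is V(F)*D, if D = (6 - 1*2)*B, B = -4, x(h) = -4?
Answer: -896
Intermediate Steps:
F = -11 (F = -4 - 1*7 = -4 - 7 = -11)
D = -16 (D = (6 - 1*2)*(-4) = (6 - 2)*(-4) = 4*(-4) = -16)
V(F)*D = 56*(-16) = -896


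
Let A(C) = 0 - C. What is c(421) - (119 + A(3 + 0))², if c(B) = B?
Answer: -13035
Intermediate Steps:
A(C) = -C
c(421) - (119 + A(3 + 0))² = 421 - (119 - (3 + 0))² = 421 - (119 - 1*3)² = 421 - (119 - 3)² = 421 - 1*116² = 421 - 1*13456 = 421 - 13456 = -13035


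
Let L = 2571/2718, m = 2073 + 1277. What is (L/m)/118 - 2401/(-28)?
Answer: 30710660207/358141800 ≈ 85.750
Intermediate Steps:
m = 3350
L = 857/906 (L = 2571*(1/2718) = 857/906 ≈ 0.94592)
(L/m)/118 - 2401/(-28) = ((857/906)/3350)/118 - 2401/(-28) = ((857/906)*(1/3350))*(1/118) - 2401*(-1/28) = (857/3035100)*(1/118) + 343/4 = 857/358141800 + 343/4 = 30710660207/358141800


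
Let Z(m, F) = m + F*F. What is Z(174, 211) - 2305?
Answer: 42390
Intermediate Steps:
Z(m, F) = m + F**2
Z(174, 211) - 2305 = (174 + 211**2) - 2305 = (174 + 44521) - 2305 = 44695 - 2305 = 42390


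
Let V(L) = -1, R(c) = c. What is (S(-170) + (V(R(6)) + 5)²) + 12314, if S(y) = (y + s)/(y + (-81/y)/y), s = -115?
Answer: 60586525230/4913081 ≈ 12332.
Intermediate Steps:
S(y) = (-115 + y)/(y - 81/y²) (S(y) = (y - 115)/(y + (-81/y)/y) = (-115 + y)/(y - 81/y²))
(S(-170) + (V(R(6)) + 5)²) + 12314 = ((-170)²*(-115 - 170)/(-81 + (-170)³) + (-1 + 5)²) + 12314 = (28900*(-285)/(-81 - 4913000) + 4²) + 12314 = (28900*(-285)/(-4913081) + 16) + 12314 = (28900*(-1/4913081)*(-285) + 16) + 12314 = (8236500/4913081 + 16) + 12314 = 86845796/4913081 + 12314 = 60586525230/4913081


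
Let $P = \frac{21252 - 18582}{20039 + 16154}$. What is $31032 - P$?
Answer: $\frac{1123138506}{36193} \approx 31032.0$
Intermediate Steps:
$P = \frac{2670}{36193} \approx 0.073771$
$31032 - P = 31032 - \frac{2670}{36193} = \frac{1123138506}{36193}$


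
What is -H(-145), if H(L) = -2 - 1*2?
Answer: 4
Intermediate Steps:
H(L) = -4 (H(L) = -2 - 2 = -4)
-H(-145) = -1*(-4) = 4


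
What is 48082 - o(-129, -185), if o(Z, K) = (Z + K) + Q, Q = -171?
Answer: 48567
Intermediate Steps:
o(Z, K) = -171 + K + Z (o(Z, K) = (Z + K) - 171 = (K + Z) - 171 = -171 + K + Z)
48082 - o(-129, -185) = 48082 - (-171 - 185 - 129) = 48082 - 1*(-485) = 48082 + 485 = 48567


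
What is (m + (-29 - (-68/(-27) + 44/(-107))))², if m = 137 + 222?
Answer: 897343187524/8346321 ≈ 1.0751e+5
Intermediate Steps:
m = 359
(m + (-29 - (-68/(-27) + 44/(-107))))² = (359 + (-29 - (-68/(-27) + 44/(-107))))² = (359 + (-29 - (-68*(-1/27) + 44*(-1/107))))² = (359 + (-29 - (68/27 - 44/107)))² = (359 + (-29 - 1*6088/2889))² = (359 + (-29 - 6088/2889))² = (359 - 89869/2889)² = (947282/2889)² = 897343187524/8346321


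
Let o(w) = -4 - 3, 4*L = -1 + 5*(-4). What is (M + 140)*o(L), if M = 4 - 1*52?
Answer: -644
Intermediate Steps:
L = -21/4 (L = (-1 + 5*(-4))/4 = (-1 - 20)/4 = (1/4)*(-21) = -21/4 ≈ -5.2500)
o(w) = -7
M = -48 (M = 4 - 52 = -48)
(M + 140)*o(L) = (-48 + 140)*(-7) = 92*(-7) = -644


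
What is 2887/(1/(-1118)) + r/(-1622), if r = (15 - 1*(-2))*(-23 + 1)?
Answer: -2617636939/811 ≈ -3.2277e+6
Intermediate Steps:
r = -374 (r = (15 + 2)*(-22) = 17*(-22) = -374)
2887/(1/(-1118)) + r/(-1622) = 2887/(1/(-1118)) - 374/(-1622) = 2887/(-1/1118) - 374*(-1/1622) = 2887*(-1118) + 187/811 = -3227666 + 187/811 = -2617636939/811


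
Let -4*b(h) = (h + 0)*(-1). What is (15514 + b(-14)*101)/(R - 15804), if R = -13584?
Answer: -10107/19592 ≈ -0.51587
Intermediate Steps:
b(h) = h/4 (b(h) = -(h + 0)*(-1)/4 = -h*(-1)/4 = -(-1)*h/4 = h/4)
(15514 + b(-14)*101)/(R - 15804) = (15514 + ((1/4)*(-14))*101)/(-13584 - 15804) = (15514 - 7/2*101)/(-29388) = (15514 - 707/2)*(-1/29388) = (30321/2)*(-1/29388) = -10107/19592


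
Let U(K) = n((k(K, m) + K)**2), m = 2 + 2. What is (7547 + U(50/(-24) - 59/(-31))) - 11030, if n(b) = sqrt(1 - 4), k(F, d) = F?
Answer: -3483 + I*sqrt(3) ≈ -3483.0 + 1.732*I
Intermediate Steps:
m = 4
n(b) = I*sqrt(3) (n(b) = sqrt(-3) = I*sqrt(3))
U(K) = I*sqrt(3)
(7547 + U(50/(-24) - 59/(-31))) - 11030 = (7547 + I*sqrt(3)) - 11030 = -3483 + I*sqrt(3)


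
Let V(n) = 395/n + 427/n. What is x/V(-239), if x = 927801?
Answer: -73914813/274 ≈ -2.6976e+5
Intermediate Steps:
V(n) = 822/n
x/V(-239) = 927801/((822/(-239))) = 927801/((822*(-1/239))) = 927801/(-822/239) = 927801*(-239/822) = -73914813/274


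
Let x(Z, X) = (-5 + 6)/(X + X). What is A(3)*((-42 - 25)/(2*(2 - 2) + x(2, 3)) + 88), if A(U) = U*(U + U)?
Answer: -5652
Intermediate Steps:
A(U) = 2*U² (A(U) = U*(2*U) = 2*U²)
x(Z, X) = 1/(2*X)
A(3)*((-42 - 25)/(2*(2 - 2) + x(2, 3)) + 88) = (2*3²)*((-42 - 25)/(2*(2 - 2) + (½)/3) + 88) = (2*9)*(-67/(2*0 + (½)*(⅓)) + 88) = 18*(-67/(0 + ⅙) + 88) = 18*(-67/⅙ + 88) = 18*(-67*6 + 88) = 18*(-402 + 88) = 18*(-314) = -5652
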